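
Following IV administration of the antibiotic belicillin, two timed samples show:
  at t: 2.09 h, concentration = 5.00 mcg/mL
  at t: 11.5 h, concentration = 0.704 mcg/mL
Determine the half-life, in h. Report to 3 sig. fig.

3.33 h

k = ln(C₁/C₂) / (t₂ − t₁) = ln(5.00/0.704) / (11.5 − 2.09)
  = 1.960 / 9.410 = 0.2083 h⁻¹
t½ = ln2 / k = 0.693147 / 0.2083 = 3.328 h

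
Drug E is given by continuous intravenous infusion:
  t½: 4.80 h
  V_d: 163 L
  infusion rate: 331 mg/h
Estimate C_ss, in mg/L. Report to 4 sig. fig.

14.06 mg/L

k = ln2 / t½ = 0.693147 / 4.80 = 0.1444 h⁻¹
CL = k × Vd = 0.1444 × 163 = 23.54 L/h
At steady state Css = R₀ / CL = 331 / 23.54 = 14.06 mg/L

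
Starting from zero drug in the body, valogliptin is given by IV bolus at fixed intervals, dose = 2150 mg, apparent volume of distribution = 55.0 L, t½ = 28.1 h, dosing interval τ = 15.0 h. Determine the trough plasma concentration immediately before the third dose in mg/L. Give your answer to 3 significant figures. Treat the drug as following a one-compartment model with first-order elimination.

C₀ per dose = Dose / Vd = 2150 / 55.0 = 39.09 mg/L
k = ln2 / t½ = 0.693147 / 28.1 = 0.02467 h⁻¹
Fraction remaining after one interval: r = e^(−kτ) = e^(−0.02467 × 15.0) = 0.6907
Before dose 3, 2 doses have been given (aged 1τ, 2τ).
C_trough = C₀ × (r + r²) = 39.09 × (0.6907 + 0.4771) = 45.65 mg/L

45.7 mg/L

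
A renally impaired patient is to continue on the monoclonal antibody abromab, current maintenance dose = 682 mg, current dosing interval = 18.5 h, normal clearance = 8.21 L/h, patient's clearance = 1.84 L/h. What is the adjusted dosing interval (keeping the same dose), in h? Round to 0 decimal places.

To keep the same average steady-state level, dosing rate must scale with clearance.
CL ratio = 1.84 / 8.21 = 0.2241
New interval (same dose) = 18.5 / 0.2241 = 82.55 h

83 h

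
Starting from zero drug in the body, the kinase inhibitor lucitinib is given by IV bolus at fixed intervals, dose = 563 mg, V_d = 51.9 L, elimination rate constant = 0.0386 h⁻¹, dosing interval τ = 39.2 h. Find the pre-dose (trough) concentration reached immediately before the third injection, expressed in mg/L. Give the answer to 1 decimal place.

C₀ per dose = Dose / Vd = 563 / 51.9 = 10.85 mg/L
Fraction remaining after one interval: r = e^(−kτ) = e^(−0.03860 × 39.2) = 0.2202
Before dose 3, 2 doses have been given (aged 1τ, 2τ).
C_trough = C₀ × (r + r²) = 10.85 × (0.2202 + 0.04849) = 2.915 mg/L

2.9 mg/L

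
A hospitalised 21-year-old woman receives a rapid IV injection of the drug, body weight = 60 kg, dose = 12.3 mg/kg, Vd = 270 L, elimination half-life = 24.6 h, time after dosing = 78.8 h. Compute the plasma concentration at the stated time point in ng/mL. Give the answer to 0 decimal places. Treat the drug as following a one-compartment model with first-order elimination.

Total dose = 12.3 × 60 = 738.0 mg
C₀ = Dose / Vd = 738.0 / 270 = 2.733 mg/L
k = ln2 / t½ = 0.693147 / 24.6 = 0.02818 h⁻¹
C = C₀ · e^(−k·t) = 2.733 × e^(−0.02818 × 78.8)
  = 2.733 × 0.1085 = 0.2965 mg/L
Convert: 0.2965 mg/L × 1000 = 296.5 ng/mL

297 ng/mL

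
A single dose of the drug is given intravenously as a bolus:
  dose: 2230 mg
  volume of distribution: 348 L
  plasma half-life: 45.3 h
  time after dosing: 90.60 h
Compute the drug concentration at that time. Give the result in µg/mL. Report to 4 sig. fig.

C₀ = Dose / Vd = 2230 / 348 = 6.408 mg/L
k = ln2 / t½ = 0.693147 / 45.3 = 0.01530 h⁻¹
t / t½ = 90.60 / 45.3 = 2 half-lives
C = C₀ × (1/2)^2 = 6.408 × 0.2500 = 1.602 mg/L
(1.602 mg/L = 1.602 µg/mL)

1.602 µg/mL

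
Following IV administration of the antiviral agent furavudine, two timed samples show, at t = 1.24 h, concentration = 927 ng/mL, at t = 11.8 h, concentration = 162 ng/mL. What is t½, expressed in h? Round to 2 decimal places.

k = ln(C₁/C₂) / (t₂ − t₁) = ln(927/162) / (11.8 − 1.24)
  = 1.744 / 10.56 = 0.1652 h⁻¹
t½ = ln2 / k = 0.693147 / 0.1652 = 4.196 h

4.20 h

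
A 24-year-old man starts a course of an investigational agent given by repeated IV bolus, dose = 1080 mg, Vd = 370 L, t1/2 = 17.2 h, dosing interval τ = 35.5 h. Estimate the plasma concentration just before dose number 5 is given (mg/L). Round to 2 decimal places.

0.91 mg/L

C₀ per dose = Dose / Vd = 1080 / 370 = 2.919 mg/L
k = ln2 / t½ = 0.693147 / 17.2 = 0.04030 h⁻¹
Fraction remaining after one interval: r = e^(−kτ) = e^(−0.04030 × 35.5) = 0.2392
Before dose 5, 4 doses have been given (aged 1τ, 2τ, 3τ, 4τ).
C_trough = C₀ × (r + r² + … + r^4) = C₀ × r(1−r^4)/(1−r)
        = 2.919 × 0.2392 × (1 − 0.003274) / (1 − 0.2392) = 0.9147 mg/L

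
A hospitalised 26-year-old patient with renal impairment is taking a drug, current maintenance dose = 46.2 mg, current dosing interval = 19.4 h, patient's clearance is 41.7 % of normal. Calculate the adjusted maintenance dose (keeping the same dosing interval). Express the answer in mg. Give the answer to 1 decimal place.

To keep the same average steady-state level, dosing rate must scale with clearance.
CL ratio = 41.7 / 100 = 0.4170
New dose (same interval) = 46.2 × 0.4170 = 19.27 mg

19.3 mg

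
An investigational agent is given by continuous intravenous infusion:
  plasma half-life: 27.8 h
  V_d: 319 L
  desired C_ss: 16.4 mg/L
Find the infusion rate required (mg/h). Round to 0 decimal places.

k = ln2 / t½ = 0.693147 / 27.8 = 0.02493 h⁻¹
CL = k × Vd = 0.02493 × 319 = 7.953 L/h
At steady state, infusion rate R₀ = Css × CL = 16.4 × 7.953 = 130.4 mg/h

130 mg/h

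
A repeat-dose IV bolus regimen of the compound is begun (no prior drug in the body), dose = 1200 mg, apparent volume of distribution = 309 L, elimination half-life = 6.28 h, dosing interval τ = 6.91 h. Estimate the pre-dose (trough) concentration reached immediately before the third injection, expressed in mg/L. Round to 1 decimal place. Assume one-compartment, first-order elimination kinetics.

C₀ per dose = Dose / Vd = 1200 / 309 = 3.883 mg/L
k = ln2 / t½ = 0.693147 / 6.28 = 0.1104 h⁻¹
Fraction remaining after one interval: r = e^(−kτ) = e^(−0.1104 × 6.91) = 0.4663
Before dose 3, 2 doses have been given (aged 1τ, 2τ).
C_trough = C₀ × (r + r²) = 3.883 × (0.4663 + 0.2174) = 2.655 mg/L

2.7 mg/L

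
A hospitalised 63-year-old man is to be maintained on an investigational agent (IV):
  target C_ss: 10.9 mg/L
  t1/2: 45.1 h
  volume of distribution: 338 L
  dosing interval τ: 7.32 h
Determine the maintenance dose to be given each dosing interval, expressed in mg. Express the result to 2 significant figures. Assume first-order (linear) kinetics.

k = ln2 / t½ = 0.693147 / 45.1 = 0.01537 h⁻¹
CL = k × Vd = 0.01537 × 338 = 5.195 L/h
At steady state, Dose/τ = Css × CL.
Dose = Css × CL × τ = 10.9 × 5.195 × 7.32 = 414.5 mg

410 mg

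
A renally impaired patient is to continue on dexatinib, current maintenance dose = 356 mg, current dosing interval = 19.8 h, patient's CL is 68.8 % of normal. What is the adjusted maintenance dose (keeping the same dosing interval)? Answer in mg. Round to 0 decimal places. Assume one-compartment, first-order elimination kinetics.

To keep the same average steady-state level, dosing rate must scale with clearance.
CL ratio = 68.8 / 100 = 0.6880
New dose (same interval) = 356 × 0.6880 = 244.9 mg

245 mg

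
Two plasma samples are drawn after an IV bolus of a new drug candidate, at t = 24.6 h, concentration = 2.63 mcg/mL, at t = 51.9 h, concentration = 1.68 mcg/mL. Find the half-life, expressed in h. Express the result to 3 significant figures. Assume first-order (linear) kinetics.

k = ln(C₁/C₂) / (t₂ − t₁) = ln(2.63/1.68) / (51.9 − 24.6)
  = 0.4482 / 27.30 = 0.01642 h⁻¹
t½ = ln2 / k = 0.693147 / 0.01642 = 42.21 h

42.2 h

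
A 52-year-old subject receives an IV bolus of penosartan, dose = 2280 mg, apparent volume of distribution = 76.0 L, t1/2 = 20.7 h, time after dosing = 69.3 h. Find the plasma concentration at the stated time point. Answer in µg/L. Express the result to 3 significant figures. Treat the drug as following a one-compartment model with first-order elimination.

2950 µg/L

C₀ = Dose / Vd = 2280 / 76.0 = 30.00 mg/L
k = ln2 / t½ = 0.693147 / 20.7 = 0.03349 h⁻¹
C = C₀ · e^(−k·t) = 30.00 × e^(−0.03349 × 69.3)
  = 30.00 × 0.09819 = 2.946 mg/L
Convert: 2.946 mg/L × 1000 = 2946 µg/L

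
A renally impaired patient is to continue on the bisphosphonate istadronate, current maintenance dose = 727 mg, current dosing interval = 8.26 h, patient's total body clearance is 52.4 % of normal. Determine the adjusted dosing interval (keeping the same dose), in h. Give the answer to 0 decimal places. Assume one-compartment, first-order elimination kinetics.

16 h

To keep the same average steady-state level, dosing rate must scale with clearance.
CL ratio = 52.4 / 100 = 0.5240
New interval (same dose) = 8.26 / 0.5240 = 15.76 h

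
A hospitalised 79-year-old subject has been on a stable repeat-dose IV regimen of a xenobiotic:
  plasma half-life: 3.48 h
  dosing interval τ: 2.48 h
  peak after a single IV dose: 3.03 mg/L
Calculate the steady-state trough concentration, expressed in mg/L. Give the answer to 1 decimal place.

k = ln2 / t½ = 0.693147 / 3.48 = 0.1992 h⁻¹
e^(−kτ) = e^(−0.1992 × 2.48) = 0.6102
Accumulation ratio R = 1 / (1 − e^(−kτ)) = 1 / (1 − 0.6102) = 2.565
Steady-state trough = C₀ × R × e^(−kτ) = 3.03 × 2.565 × 0.6102 = 4.742 mg/L

4.7 mg/L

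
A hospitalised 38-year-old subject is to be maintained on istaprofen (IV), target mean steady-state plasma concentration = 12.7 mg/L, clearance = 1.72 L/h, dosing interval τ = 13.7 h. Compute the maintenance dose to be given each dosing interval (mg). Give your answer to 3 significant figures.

At steady state, Dose/τ = Css × CL.
Dose = Css × CL × τ = 12.7 × 1.720 × 13.7 = 299.3 mg

299 mg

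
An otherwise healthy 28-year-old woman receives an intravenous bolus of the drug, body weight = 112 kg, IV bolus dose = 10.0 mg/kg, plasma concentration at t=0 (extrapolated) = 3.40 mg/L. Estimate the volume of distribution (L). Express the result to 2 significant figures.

330 L

Dose = 10.0 × 112 = 1120 mg
Vd = Dose / C₀ = 1120 / 3.40 = 329.4 L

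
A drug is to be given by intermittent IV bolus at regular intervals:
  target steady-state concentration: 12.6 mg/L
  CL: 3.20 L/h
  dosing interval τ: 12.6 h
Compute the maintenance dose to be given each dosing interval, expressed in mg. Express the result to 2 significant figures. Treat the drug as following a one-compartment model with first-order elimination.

At steady state, Dose/τ = Css × CL.
Dose = Css × CL × τ = 12.6 × 3.200 × 12.6 = 508.0 mg

510 mg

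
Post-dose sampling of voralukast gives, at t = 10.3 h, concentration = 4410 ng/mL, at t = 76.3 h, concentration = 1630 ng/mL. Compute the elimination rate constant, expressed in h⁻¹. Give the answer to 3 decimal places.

0.015 h⁻¹

k = ln(C₁/C₂) / (t₂ − t₁) = ln(4410/1630) / (76.3 − 10.3)
  = 0.9953 / 66.00 = 0.01508 h⁻¹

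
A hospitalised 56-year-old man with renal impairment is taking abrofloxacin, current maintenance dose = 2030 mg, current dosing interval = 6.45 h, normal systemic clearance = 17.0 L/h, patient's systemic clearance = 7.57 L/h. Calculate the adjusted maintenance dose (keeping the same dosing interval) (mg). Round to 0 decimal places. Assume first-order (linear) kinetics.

To keep the same average steady-state level, dosing rate must scale with clearance.
CL ratio = 7.57 / 17.0 = 0.4453
New dose (same interval) = 2030 × 0.4453 = 904.0 mg

904 mg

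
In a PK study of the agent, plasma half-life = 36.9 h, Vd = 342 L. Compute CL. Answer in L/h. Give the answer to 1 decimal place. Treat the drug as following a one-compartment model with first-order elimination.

6.4 L/h

k = ln2 / t½ = 0.693147 / 36.9 = 0.01878 h⁻¹
CL = k × Vd = 0.01878 × 342 = 6.423 L/h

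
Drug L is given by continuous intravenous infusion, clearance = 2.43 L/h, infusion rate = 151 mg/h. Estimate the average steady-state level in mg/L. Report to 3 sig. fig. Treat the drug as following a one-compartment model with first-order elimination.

At steady state Css = R₀ / CL = 151 / 2.430 = 62.14 mg/L

62.1 mg/L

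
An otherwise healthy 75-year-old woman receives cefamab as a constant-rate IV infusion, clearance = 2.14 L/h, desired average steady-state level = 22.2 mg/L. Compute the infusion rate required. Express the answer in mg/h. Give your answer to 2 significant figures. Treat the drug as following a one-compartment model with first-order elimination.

At steady state, infusion rate R₀ = Css × CL = 22.2 × 2.140 = 47.51 mg/h

48 mg/h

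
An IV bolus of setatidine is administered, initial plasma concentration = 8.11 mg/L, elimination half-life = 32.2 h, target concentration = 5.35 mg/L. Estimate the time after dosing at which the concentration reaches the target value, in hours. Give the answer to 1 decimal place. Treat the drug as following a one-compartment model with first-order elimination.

k = ln2 / t½ = 0.693147 / 32.2 = 0.02153 h⁻¹
t = ln(C₀ / C) / k = ln(8.110 / 5.35) / 0.02153
  = ln(1.516) / 0.02153 = 0.4161 / 0.02153 = 19.33 h

19.3 h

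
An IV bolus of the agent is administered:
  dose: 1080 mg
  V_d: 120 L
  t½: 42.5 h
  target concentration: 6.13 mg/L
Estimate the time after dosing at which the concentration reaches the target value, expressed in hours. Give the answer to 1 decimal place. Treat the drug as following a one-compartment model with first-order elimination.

C₀ = Dose / Vd = 1080 / 120 = 9.000 mg/L
k = ln2 / t½ = 0.693147 / 42.5 = 0.01631 h⁻¹
t = ln(C₀ / C) / k = ln(9.000 / 6.13) / 0.01631
  = ln(1.468) / 0.01631 = 0.3839 / 0.01631 = 23.54 h

23.5 h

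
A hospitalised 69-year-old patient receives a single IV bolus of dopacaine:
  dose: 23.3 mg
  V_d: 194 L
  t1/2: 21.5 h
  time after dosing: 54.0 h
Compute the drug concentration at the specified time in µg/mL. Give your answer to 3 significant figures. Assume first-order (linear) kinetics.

C₀ = Dose / Vd = 23.30 / 194 = 0.1201 mg/L
k = ln2 / t½ = 0.693147 / 21.5 = 0.03224 h⁻¹
C = C₀ · e^(−k·t) = 0.1201 × e^(−0.03224 × 54.0)
  = 0.1201 × 0.1754 = 0.02107 mg/L
(0.02107 mg/L = 0.02107 µg/mL)

0.0211 µg/mL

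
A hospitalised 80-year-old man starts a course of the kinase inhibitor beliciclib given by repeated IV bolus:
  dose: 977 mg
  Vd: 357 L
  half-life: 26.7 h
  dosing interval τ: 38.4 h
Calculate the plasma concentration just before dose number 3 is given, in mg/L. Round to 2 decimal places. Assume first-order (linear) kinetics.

C₀ per dose = Dose / Vd = 977 / 357 = 2.737 mg/L
k = ln2 / t½ = 0.693147 / 26.7 = 0.02596 h⁻¹
Fraction remaining after one interval: r = e^(−kτ) = e^(−0.02596 × 38.4) = 0.3690
Before dose 3, 2 doses have been given (aged 1τ, 2τ).
C_trough = C₀ × (r + r²) = 2.737 × (0.3690 + 0.1362) = 1.383 mg/L

1.38 mg/L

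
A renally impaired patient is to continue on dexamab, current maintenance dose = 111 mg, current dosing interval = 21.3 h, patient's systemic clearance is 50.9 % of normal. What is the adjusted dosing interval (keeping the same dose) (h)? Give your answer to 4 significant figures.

To keep the same average steady-state level, dosing rate must scale with clearance.
CL ratio = 50.9 / 100 = 0.5090
New interval (same dose) = 21.3 / 0.5090 = 41.85 h

41.85 h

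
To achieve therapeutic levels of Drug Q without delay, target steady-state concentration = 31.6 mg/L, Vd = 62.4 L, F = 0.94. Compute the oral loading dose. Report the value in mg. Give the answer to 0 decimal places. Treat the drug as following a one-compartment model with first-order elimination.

LD = Css × Vd / F = 31.6 × 62.4 / 0.94 = 2098 mg

2098 mg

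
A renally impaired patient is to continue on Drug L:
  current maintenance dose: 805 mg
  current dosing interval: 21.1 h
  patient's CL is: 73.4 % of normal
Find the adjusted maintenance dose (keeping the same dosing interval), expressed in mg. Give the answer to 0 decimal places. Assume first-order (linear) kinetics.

591 mg

To keep the same average steady-state level, dosing rate must scale with clearance.
CL ratio = 73.4 / 100 = 0.7340
New dose (same interval) = 805 × 0.7340 = 590.9 mg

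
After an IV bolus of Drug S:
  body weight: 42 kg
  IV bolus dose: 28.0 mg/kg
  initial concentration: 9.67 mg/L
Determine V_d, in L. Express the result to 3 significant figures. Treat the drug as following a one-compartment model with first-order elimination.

122 L

Dose = 28.0 × 42 = 1176 mg
Vd = Dose / C₀ = 1176 / 9.67 = 121.6 L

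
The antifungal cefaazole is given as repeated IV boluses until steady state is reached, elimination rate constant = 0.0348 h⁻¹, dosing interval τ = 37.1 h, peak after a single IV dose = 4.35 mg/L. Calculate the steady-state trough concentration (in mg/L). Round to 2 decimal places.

1.65 mg/L

e^(−kτ) = e^(−0.03480 × 37.1) = 0.2750
Accumulation ratio R = 1 / (1 − e^(−kτ)) = 1 / (1 − 0.2750) = 1.379
Steady-state trough = C₀ × R × e^(−kτ) = 4.35 × 1.379 × 0.2750 = 1.650 mg/L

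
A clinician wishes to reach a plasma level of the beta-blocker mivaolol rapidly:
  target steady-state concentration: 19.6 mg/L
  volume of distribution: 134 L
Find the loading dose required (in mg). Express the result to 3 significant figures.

LD = Css × Vd = 19.6 × 134 = 2626 mg

2630 mg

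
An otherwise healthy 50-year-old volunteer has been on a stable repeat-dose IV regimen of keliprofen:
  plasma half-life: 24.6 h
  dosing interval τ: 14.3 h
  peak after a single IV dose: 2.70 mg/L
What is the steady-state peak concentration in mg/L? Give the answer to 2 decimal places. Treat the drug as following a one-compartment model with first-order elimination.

k = ln2 / t½ = 0.693147 / 24.6 = 0.02818 h⁻¹
e^(−kτ) = e^(−0.02818 × 14.3) = 0.6683
Accumulation ratio R = 1 / (1 − e^(−kτ)) = 1 / (1 − 0.6683) = 3.015
Steady-state peak = C₀ × R = 2.70 × 3.015 = 8.141 mg/L

8.14 mg/L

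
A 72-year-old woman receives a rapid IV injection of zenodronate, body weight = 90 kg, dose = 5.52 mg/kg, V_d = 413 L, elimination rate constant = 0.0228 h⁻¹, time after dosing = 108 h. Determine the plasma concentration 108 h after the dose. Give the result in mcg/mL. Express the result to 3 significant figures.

0.103 mcg/mL

Total dose = 5.52 × 90 = 496.8 mg
C₀ = Dose / Vd = 496.8 / 413 = 1.203 mg/L
C = C₀ · e^(−k·t) = 1.203 × e^(−0.02280 × 108)
  = 1.203 × 0.08523 = 0.1025 mg/L
(0.1025 mg/L = 0.1025 mcg/mL)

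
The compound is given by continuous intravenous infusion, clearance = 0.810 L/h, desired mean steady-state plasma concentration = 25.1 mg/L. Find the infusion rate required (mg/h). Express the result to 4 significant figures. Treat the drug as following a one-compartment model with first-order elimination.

At steady state, infusion rate R₀ = Css × CL = 25.1 × 0.8100 = 20.33 mg/h

20.33 mg/h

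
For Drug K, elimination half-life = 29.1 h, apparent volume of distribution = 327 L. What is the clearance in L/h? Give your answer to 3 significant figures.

k = ln2 / t½ = 0.693147 / 29.1 = 0.02382 h⁻¹
CL = k × Vd = 0.02382 × 327 = 7.789 L/h

7.79 L/h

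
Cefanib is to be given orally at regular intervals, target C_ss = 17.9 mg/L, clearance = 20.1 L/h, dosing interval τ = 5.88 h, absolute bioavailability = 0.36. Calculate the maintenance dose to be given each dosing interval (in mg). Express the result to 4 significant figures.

At steady state, F × (Dose/τ) = Css × CL.
Dose = Css × CL × τ / F = 17.9 × 20.10 × 5.88 / 0.36 = 5877 mg

5877 mg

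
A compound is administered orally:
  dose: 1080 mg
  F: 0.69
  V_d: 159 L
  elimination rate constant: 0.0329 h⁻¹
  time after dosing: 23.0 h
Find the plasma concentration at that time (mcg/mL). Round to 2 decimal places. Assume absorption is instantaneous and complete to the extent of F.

2.20 mcg/mL

Amount reaching circulation = F × Dose = 0.69 × 1080 = 745.2 mg
C₀ = F·Dose / Vd = 745.2 / 159 = 4.687 mg/L
C = C₀ · e^(−k·t) = 4.687 × e^(−0.03290 × 23.0)
  = 4.687 × 0.4692 = 2.199 mg/L
(2.199 mg/L = 2.199 mcg/mL)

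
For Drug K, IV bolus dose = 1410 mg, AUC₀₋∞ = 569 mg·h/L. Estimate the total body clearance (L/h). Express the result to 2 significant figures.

2.5 L/h

CL = Dose / AUC = 1410 / 569 = 2.478 L/h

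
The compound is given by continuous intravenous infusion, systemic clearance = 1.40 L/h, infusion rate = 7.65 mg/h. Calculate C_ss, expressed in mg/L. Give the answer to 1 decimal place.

5.5 mg/L

At steady state Css = R₀ / CL = 7.65 / 1.400 = 5.464 mg/L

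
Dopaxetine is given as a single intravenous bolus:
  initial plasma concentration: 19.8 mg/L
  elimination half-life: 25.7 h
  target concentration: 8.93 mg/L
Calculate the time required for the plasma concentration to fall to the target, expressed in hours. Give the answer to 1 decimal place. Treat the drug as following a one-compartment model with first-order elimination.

29.5 h

k = ln2 / t½ = 0.693147 / 25.7 = 0.02697 h⁻¹
t = ln(C₀ / C) / k = ln(19.80 / 8.93) / 0.02697
  = ln(2.217) / 0.02697 = 0.7962 / 0.02697 = 29.52 h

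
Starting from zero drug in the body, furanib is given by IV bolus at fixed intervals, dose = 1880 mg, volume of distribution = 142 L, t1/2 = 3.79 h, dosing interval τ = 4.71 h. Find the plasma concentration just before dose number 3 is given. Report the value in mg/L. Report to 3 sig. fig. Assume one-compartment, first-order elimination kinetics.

C₀ per dose = Dose / Vd = 1880 / 142 = 13.24 mg/L
k = ln2 / t½ = 0.693147 / 3.79 = 0.1829 h⁻¹
Fraction remaining after one interval: r = e^(−kτ) = e^(−0.1829 × 4.71) = 0.4225
Before dose 3, 2 doses have been given (aged 1τ, 2τ).
C_trough = C₀ × (r + r²) = 13.24 × (0.4225 + 0.1785) = 7.957 mg/L

7.96 mg/L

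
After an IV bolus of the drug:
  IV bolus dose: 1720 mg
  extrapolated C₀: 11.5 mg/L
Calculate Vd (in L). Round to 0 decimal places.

Vd = Dose / C₀ = 1720 / 11.5 = 149.6 L

150 L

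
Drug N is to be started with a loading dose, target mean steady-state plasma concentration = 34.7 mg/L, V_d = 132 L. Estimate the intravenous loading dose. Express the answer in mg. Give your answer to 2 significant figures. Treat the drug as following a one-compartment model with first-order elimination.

4600 mg

LD = Css × Vd = 34.7 × 132 = 4580 mg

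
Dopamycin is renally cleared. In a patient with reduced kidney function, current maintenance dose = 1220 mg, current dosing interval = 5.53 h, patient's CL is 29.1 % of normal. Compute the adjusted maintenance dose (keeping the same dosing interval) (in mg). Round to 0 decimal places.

355 mg

To keep the same average steady-state level, dosing rate must scale with clearance.
CL ratio = 29.1 / 100 = 0.2910
New dose (same interval) = 1220 × 0.2910 = 355.0 mg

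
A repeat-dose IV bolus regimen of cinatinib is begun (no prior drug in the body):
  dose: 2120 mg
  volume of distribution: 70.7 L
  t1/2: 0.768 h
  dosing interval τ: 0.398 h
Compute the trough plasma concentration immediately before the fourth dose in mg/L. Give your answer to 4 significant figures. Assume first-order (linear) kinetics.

45.76 mg/L

C₀ per dose = Dose / Vd = 2120 / 70.7 = 29.99 mg/L
k = ln2 / t½ = 0.693147 / 0.768 = 0.9025 h⁻¹
Fraction remaining after one interval: r = e^(−kτ) = e^(−0.9025 × 0.398) = 0.6982
Before dose 4, 3 doses have been given (aged 1τ, 2τ, 3τ).
C_trough = C₀ × (r + r² + … + r^3) = C₀ × r(1−r^3)/(1−r)
        = 29.99 × 0.6982 × (1 − 0.3404) / (1 − 0.6982) = 45.76 mg/L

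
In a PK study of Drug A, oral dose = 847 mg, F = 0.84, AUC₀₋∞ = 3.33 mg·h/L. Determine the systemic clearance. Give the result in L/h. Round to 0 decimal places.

CL = F·Dose / AUC = 0.84 × 847 / 3.33 = 213.7 L/h

214 L/h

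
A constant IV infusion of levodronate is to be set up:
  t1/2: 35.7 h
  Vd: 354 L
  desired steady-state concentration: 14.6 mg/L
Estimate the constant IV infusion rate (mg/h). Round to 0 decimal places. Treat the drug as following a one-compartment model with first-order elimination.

k = ln2 / t½ = 0.693147 / 35.7 = 0.01942 h⁻¹
CL = k × Vd = 0.01942 × 354 = 6.875 L/h
At steady state, infusion rate R₀ = Css × CL = 14.6 × 6.875 = 100.4 mg/h

100 mg/h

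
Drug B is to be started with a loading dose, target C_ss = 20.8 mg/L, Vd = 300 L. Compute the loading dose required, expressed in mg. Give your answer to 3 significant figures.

6240 mg

LD = Css × Vd = 20.8 × 300 = 6240 mg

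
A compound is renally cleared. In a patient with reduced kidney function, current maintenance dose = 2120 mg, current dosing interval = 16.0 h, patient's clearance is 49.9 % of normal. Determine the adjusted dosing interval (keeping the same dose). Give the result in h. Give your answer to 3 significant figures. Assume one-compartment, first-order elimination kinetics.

32.1 h

To keep the same average steady-state level, dosing rate must scale with clearance.
CL ratio = 49.9 / 100 = 0.4990
New interval (same dose) = 16.0 / 0.4990 = 32.06 h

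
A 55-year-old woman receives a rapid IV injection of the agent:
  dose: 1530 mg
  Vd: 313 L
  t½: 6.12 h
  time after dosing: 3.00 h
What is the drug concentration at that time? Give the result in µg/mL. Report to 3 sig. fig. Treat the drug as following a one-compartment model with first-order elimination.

C₀ = Dose / Vd = 1530 / 313 = 4.888 mg/L
k = ln2 / t½ = 0.693147 / 6.12 = 0.1133 h⁻¹
C = C₀ · e^(−k·t) = 4.888 × e^(−0.1133 × 3.00)
  = 4.888 × 0.7118 = 3.479 mg/L
(3.479 mg/L = 3.479 µg/mL)

3.48 µg/mL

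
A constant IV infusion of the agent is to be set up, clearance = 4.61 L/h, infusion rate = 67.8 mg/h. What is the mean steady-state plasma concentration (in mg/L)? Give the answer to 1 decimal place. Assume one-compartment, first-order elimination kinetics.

14.7 mg/L

At steady state Css = R₀ / CL = 67.8 / 4.610 = 14.71 mg/L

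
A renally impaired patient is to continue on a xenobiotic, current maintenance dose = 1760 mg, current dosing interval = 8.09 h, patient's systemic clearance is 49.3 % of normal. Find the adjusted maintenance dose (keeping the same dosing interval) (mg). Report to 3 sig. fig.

To keep the same average steady-state level, dosing rate must scale with clearance.
CL ratio = 49.3 / 100 = 0.4930
New dose (same interval) = 1760 × 0.4930 = 867.7 mg

868 mg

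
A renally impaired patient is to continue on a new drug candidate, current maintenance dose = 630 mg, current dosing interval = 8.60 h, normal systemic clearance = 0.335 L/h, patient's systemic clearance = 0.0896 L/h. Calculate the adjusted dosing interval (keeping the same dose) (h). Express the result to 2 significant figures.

To keep the same average steady-state level, dosing rate must scale with clearance.
CL ratio = 0.0896 / 0.335 = 0.2675
New interval (same dose) = 8.60 / 0.2675 = 32.15 h

32 h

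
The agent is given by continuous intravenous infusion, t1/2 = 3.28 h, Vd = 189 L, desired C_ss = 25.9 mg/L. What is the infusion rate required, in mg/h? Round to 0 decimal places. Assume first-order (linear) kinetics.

k = ln2 / t½ = 0.693147 / 3.28 = 0.2113 h⁻¹
CL = k × Vd = 0.2113 × 189 = 39.94 L/h
At steady state, infusion rate R₀ = Css × CL = 25.9 × 39.94 = 1034 mg/h

1034 mg/h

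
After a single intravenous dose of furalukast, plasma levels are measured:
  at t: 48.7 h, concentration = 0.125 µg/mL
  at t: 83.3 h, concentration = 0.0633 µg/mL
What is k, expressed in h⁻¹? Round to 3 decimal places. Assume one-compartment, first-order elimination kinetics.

0.020 h⁻¹

k = ln(C₁/C₂) / (t₂ − t₁) = ln(0.125/0.0633) / (83.3 − 48.7)
  = 0.6804 / 34.60 = 0.01966 h⁻¹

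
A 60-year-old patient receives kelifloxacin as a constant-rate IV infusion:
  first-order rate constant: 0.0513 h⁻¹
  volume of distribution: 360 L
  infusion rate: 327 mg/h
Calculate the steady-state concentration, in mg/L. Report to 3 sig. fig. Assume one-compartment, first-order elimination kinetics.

17.7 mg/L

CL = k × Vd = 0.05130 × 360 = 18.47 L/h
At steady state Css = R₀ / CL = 327 / 18.47 = 17.70 mg/L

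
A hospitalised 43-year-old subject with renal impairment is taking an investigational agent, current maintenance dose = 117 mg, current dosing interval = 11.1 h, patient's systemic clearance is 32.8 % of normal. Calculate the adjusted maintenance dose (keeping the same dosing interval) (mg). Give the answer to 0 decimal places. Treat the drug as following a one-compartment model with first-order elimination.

To keep the same average steady-state level, dosing rate must scale with clearance.
CL ratio = 32.8 / 100 = 0.3280
New dose (same interval) = 117 × 0.3280 = 38.38 mg

38 mg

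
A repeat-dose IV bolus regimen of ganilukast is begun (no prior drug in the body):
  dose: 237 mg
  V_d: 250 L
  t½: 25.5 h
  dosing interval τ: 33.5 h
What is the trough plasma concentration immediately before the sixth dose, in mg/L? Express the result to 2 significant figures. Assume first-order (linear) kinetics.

C₀ per dose = Dose / Vd = 237 / 250 = 0.9480 mg/L
k = ln2 / t½ = 0.693147 / 25.5 = 0.02718 h⁻¹
Fraction remaining after one interval: r = e^(−kτ) = e^(−0.02718 × 33.5) = 0.4023
Before dose 6, 5 doses have been given (aged 1τ, 2τ, 3τ, 4τ, 5τ).
C_trough = C₀ × (r + r² + … + r^5) = C₀ × r(1−r^5)/(1−r)
        = 0.9480 × 0.4023 × (1 − 0.01054) / (1 − 0.4023) = 0.6314 mg/L

0.63 mg/L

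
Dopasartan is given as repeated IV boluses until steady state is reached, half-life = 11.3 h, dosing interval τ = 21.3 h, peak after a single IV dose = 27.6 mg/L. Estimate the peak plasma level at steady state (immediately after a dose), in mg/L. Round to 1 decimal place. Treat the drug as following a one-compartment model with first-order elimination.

37.8 mg/L

k = ln2 / t½ = 0.693147 / 11.3 = 0.06134 h⁻¹
e^(−kτ) = e^(−0.06134 × 21.3) = 0.2708
Accumulation ratio R = 1 / (1 − e^(−kτ)) = 1 / (1 − 0.2708) = 1.371
Steady-state peak = C₀ × R = 27.6 × 1.371 = 37.84 mg/L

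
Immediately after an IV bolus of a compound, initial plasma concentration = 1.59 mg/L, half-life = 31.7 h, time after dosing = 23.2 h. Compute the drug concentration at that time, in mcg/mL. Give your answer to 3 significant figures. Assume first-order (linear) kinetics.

0.957 mcg/mL

k = ln2 / t½ = 0.693147 / 31.7 = 0.02187 h⁻¹
C = C₀ · e^(−k·t) = 1.590 × e^(−0.02187 × 23.2)
  = 1.590 × 0.6021 = 0.9573 mg/L
(0.9573 mg/L = 0.9573 mcg/mL)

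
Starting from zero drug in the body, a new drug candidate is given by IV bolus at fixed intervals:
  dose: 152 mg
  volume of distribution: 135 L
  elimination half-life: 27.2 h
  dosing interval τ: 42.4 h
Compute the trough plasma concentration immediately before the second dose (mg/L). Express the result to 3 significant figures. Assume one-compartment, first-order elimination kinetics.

C₀ per dose = Dose / Vd = 152 / 135 = 1.126 mg/L
k = ln2 / t½ = 0.693147 / 27.2 = 0.02548 h⁻¹
Fraction remaining after one interval: r = e^(−kτ) = e^(−0.02548 × 42.4) = 0.3395
Before dose 2, 1 dose has been given (aged 1τ).
C_trough = C₀ × r = 1.126 × 0.3395 = 0.3823 mg/L

0.382 mg/L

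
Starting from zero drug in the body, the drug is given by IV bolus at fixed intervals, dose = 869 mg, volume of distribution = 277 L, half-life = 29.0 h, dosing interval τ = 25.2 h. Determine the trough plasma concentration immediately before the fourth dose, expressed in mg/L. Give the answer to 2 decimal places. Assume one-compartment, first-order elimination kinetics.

C₀ per dose = Dose / Vd = 869 / 277 = 3.137 mg/L
k = ln2 / t½ = 0.693147 / 29.0 = 0.02390 h⁻¹
Fraction remaining after one interval: r = e^(−kτ) = e^(−0.02390 × 25.2) = 0.5476
Before dose 4, 3 doses have been given (aged 1τ, 2τ, 3τ).
C_trough = C₀ × (r + r² + … + r^3) = C₀ × r(1−r^3)/(1−r)
        = 3.137 × 0.5476 × (1 − 0.1642) / (1 − 0.5476) = 3.174 mg/L

3.17 mg/L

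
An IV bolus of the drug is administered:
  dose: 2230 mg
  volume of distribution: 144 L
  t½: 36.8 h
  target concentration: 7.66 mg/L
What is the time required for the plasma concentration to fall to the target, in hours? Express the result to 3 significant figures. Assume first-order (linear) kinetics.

37.4 h

C₀ = Dose / Vd = 2230 / 144 = 15.49 mg/L
k = ln2 / t½ = 0.693147 / 36.8 = 0.01884 h⁻¹
t = ln(C₀ / C) / k = ln(15.49 / 7.66) / 0.01884
  = ln(2.022) / 0.01884 = 0.7041 / 0.01884 = 37.37 h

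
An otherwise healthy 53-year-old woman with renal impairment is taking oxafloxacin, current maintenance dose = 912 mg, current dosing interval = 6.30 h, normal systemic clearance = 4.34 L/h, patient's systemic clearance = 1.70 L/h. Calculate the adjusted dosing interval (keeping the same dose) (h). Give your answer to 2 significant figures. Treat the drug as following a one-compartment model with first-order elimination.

To keep the same average steady-state level, dosing rate must scale with clearance.
CL ratio = 1.70 / 4.34 = 0.3917
New interval (same dose) = 6.30 / 0.3917 = 16.08 h

16 h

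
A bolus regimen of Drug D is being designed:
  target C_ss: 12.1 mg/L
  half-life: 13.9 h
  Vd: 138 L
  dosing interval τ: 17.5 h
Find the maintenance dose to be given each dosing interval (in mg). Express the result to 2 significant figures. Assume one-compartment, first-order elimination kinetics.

k = ln2 / t½ = 0.693147 / 13.9 = 0.04987 h⁻¹
CL = k × Vd = 0.04987 × 138 = 6.882 L/h
At steady state, Dose/τ = Css × CL.
Dose = Css × CL × τ = 12.1 × 6.882 × 17.5 = 1457 mg

1500 mg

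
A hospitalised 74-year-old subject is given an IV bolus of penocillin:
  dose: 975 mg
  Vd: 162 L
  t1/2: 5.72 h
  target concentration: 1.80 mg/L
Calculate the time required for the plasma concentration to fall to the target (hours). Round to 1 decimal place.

10.0 h

C₀ = Dose / Vd = 975.0 / 162 = 6.019 mg/L
k = ln2 / t½ = 0.693147 / 5.72 = 0.1212 h⁻¹
t = ln(C₀ / C) / k = ln(6.019 / 1.80) / 0.1212
  = ln(3.344) / 0.1212 = 1.207 / 0.1212 = 9.959 h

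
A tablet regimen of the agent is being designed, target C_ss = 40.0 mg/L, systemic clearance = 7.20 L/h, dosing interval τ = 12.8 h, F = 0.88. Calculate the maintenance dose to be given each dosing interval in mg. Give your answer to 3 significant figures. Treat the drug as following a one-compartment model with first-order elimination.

At steady state, F × (Dose/τ) = Css × CL.
Dose = Css × CL × τ / F = 40.0 × 7.200 × 12.8 / 0.88 = 4189 mg

4190 mg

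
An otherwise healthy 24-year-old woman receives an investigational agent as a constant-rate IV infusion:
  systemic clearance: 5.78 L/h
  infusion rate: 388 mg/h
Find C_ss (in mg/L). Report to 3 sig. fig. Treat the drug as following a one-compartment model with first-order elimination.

At steady state Css = R₀ / CL = 388 / 5.780 = 67.13 mg/L

67.1 mg/L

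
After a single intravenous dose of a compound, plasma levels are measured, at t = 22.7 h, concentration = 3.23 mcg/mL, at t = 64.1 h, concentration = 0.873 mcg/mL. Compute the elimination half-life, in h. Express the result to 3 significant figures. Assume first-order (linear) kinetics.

21.9 h

k = ln(C₁/C₂) / (t₂ − t₁) = ln(3.23/0.873) / (64.1 − 22.7)
  = 1.308 / 41.40 = 0.03159 h⁻¹
t½ = ln2 / k = 0.693147 / 0.03159 = 21.94 h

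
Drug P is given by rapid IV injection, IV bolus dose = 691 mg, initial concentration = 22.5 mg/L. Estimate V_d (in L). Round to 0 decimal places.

Vd = Dose / C₀ = 691.0 / 22.5 = 30.71 L

31 L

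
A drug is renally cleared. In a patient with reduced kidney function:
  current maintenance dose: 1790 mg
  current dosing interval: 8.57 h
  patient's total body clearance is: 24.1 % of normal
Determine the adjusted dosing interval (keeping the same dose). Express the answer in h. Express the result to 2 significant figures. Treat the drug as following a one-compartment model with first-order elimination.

36 h

To keep the same average steady-state level, dosing rate must scale with clearance.
CL ratio = 24.1 / 100 = 0.2410
New interval (same dose) = 8.57 / 0.2410 = 35.56 h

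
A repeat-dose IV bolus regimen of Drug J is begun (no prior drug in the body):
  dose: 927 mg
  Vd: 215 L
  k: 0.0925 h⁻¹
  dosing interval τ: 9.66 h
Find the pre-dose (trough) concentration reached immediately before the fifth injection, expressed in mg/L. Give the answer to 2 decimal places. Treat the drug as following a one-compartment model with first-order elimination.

C₀ per dose = Dose / Vd = 927 / 215 = 4.312 mg/L
Fraction remaining after one interval: r = e^(−kτ) = e^(−0.09250 × 9.66) = 0.4092
Before dose 5, 4 doses have been given (aged 1τ, 2τ, 3τ, 4τ).
C_trough = C₀ × (r + r² + … + r^4) = C₀ × r(1−r^4)/(1−r)
        = 4.312 × 0.4092 × (1 − 0.02804) / (1 − 0.4092) = 2.903 mg/L

2.90 mg/L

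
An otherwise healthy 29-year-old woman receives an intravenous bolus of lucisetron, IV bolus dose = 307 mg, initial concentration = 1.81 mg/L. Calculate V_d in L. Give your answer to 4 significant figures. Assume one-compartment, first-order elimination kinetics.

169.6 L

Vd = Dose / C₀ = 307.0 / 1.81 = 169.6 L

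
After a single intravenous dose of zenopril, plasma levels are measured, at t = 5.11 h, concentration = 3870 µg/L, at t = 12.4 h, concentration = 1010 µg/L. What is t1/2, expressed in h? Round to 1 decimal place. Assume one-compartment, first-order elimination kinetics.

k = ln(C₁/C₂) / (t₂ − t₁) = ln(3870/1010) / (12.4 − 5.11)
  = 1.343 / 7.290 = 0.1842 h⁻¹
t½ = ln2 / k = 0.693147 / 0.1842 = 3.763 h

3.8 h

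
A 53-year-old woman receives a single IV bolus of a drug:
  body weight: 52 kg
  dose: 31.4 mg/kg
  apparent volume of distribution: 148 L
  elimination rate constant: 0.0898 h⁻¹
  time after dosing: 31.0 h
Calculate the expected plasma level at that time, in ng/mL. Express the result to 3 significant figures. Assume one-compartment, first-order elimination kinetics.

682 ng/mL

Total dose = 31.4 × 52 = 1633 mg
C₀ = Dose / Vd = 1633 / 148 = 11.03 mg/L
C = C₀ · e^(−k·t) = 11.03 × e^(−0.08980 × 31.0)
  = 11.03 × 0.06180 = 0.6817 mg/L
Convert: 0.6817 mg/L × 1000 = 681.7 ng/mL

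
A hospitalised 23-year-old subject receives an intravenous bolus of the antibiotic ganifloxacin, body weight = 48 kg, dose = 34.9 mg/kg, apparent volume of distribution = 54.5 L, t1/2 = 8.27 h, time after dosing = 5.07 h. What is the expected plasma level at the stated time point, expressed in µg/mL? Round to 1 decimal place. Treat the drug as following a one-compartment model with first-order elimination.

20.1 µg/mL

Total dose = 34.9 × 48 = 1675 mg
C₀ = Dose / Vd = 1675 / 54.5 = 30.73 mg/L
k = ln2 / t½ = 0.693147 / 8.27 = 0.08381 h⁻¹
C = C₀ · e^(−k·t) = 30.73 × e^(−0.08381 × 5.07)
  = 30.73 × 0.6538 = 20.09 mg/L
(20.09 mg/L = 20.09 µg/mL)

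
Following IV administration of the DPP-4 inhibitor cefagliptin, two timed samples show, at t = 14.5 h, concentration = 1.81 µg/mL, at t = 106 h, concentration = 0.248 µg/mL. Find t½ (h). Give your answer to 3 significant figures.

31.9 h

k = ln(C₁/C₂) / (t₂ − t₁) = ln(1.81/0.248) / (106 − 14.5)
  = 1.988 / 91.50 = 0.02173 h⁻¹
t½ = ln2 / k = 0.693147 / 0.02173 = 31.90 h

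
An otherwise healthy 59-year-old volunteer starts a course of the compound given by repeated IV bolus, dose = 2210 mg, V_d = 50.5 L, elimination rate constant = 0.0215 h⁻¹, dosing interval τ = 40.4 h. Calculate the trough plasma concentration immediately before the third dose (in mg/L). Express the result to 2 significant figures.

26 mg/L

C₀ per dose = Dose / Vd = 2210 / 50.5 = 43.76 mg/L
Fraction remaining after one interval: r = e^(−kτ) = e^(−0.02150 × 40.4) = 0.4195
Before dose 3, 2 doses have been given (aged 1τ, 2τ).
C_trough = C₀ × (r + r²) = 43.76 × (0.4195 + 0.1760) = 26.06 mg/L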